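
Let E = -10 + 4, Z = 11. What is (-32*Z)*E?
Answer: 2112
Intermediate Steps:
E = -6
(-32*Z)*E = -32*11*(-6) = -352*(-6) = 2112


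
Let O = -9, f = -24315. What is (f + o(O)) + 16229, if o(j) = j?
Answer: -8095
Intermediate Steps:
(f + o(O)) + 16229 = (-24315 - 9) + 16229 = -24324 + 16229 = -8095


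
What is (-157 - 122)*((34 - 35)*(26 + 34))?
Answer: 16740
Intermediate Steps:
(-157 - 122)*((34 - 35)*(26 + 34)) = -(-279)*60 = -279*(-60) = 16740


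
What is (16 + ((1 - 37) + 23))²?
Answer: 9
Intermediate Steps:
(16 + ((1 - 37) + 23))² = (16 + (-36 + 23))² = (16 - 13)² = 3² = 9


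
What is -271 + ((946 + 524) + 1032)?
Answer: 2231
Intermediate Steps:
-271 + ((946 + 524) + 1032) = -271 + (1470 + 1032) = -271 + 2502 = 2231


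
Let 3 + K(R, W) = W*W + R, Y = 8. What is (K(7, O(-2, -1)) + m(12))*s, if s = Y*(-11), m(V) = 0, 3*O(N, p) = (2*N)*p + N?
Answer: -3520/9 ≈ -391.11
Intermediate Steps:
O(N, p) = N/3 + 2*N*p/3 (O(N, p) = ((2*N)*p + N)/3 = (2*N*p + N)/3 = (N + 2*N*p)/3 = N/3 + 2*N*p/3)
K(R, W) = -3 + R + W**2 (K(R, W) = -3 + (W*W + R) = -3 + (W**2 + R) = -3 + (R + W**2) = -3 + R + W**2)
s = -88 (s = 8*(-11) = -88)
(K(7, O(-2, -1)) + m(12))*s = ((-3 + 7 + ((1/3)*(-2)*(1 + 2*(-1)))**2) + 0)*(-88) = ((-3 + 7 + ((1/3)*(-2)*(1 - 2))**2) + 0)*(-88) = ((-3 + 7 + ((1/3)*(-2)*(-1))**2) + 0)*(-88) = ((-3 + 7 + (2/3)**2) + 0)*(-88) = ((-3 + 7 + 4/9) + 0)*(-88) = (40/9 + 0)*(-88) = (40/9)*(-88) = -3520/9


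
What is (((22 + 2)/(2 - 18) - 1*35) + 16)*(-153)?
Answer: 6273/2 ≈ 3136.5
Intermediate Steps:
(((22 + 2)/(2 - 18) - 1*35) + 16)*(-153) = ((24/(-16) - 35) + 16)*(-153) = ((24*(-1/16) - 35) + 16)*(-153) = ((-3/2 - 35) + 16)*(-153) = (-73/2 + 16)*(-153) = -41/2*(-153) = 6273/2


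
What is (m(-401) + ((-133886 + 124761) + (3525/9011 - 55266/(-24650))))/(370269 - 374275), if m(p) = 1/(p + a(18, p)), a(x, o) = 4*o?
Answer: 203133638813601/89204187021725 ≈ 2.2772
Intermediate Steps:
m(p) = 1/(5*p) (m(p) = 1/(p + 4*p) = 1/(5*p))
(m(-401) + ((-133886 + 124761) + (3525/9011 - 55266/(-24650))))/(370269 - 374275) = ((⅕)/(-401) + ((-133886 + 124761) + (3525/9011 - 55266/(-24650))))/(370269 - 374275) = ((⅕)*(-1/401) + (-9125 + (3525*(1/9011) - 55266*(-1/24650))))/(-4006) = (-1/2005 + (-9125 + (3525/9011 + 27633/12325)))*(-1/4006) = (-1/2005 + (-9125 + 292446588/111060575))*(-1/4006) = (-1/2005 - 1013135300287/111060575)*(-1/4006) = -406267277627202/44535290575*(-1/4006) = 203133638813601/89204187021725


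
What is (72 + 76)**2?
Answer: 21904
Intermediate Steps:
(72 + 76)**2 = 148**2 = 21904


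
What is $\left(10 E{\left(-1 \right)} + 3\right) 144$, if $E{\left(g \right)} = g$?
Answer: $-1008$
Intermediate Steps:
$\left(10 E{\left(-1 \right)} + 3\right) 144 = \left(10 \left(-1\right) + 3\right) 144 = \left(-10 + 3\right) 144 = \left(-7\right) 144 = -1008$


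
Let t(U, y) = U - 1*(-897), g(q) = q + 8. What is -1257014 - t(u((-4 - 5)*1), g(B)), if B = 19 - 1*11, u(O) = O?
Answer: -1257902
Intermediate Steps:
B = 8 (B = 19 - 11 = 8)
g(q) = 8 + q
t(U, y) = 897 + U (t(U, y) = U + 897 = 897 + U)
-1257014 - t(u((-4 - 5)*1), g(B)) = -1257014 - (897 + (-4 - 5)*1) = -1257014 - (897 - 9*1) = -1257014 - (897 - 9) = -1257014 - 1*888 = -1257014 - 888 = -1257902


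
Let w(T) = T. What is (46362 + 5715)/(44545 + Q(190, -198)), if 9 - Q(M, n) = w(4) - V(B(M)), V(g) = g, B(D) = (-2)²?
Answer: 52077/44554 ≈ 1.1689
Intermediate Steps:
B(D) = 4
Q(M, n) = 9 (Q(M, n) = 9 - (4 - 1*4) = 9 - (4 - 4) = 9 - 1*0 = 9 + 0 = 9)
(46362 + 5715)/(44545 + Q(190, -198)) = (46362 + 5715)/(44545 + 9) = 52077/44554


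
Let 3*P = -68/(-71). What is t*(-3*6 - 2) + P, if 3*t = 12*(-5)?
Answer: 85268/213 ≈ 400.32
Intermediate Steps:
P = 68/213 (P = (-68/(-71))/3 = (-68*(-1/71))/3 = (⅓)*(68/71) = 68/213 ≈ 0.31925)
t = -20 (t = (12*(-5))/3 = (⅓)*(-60) = -20)
t*(-3*6 - 2) + P = -20*(-3*6 - 2) + 68/213 = -20*(-18 - 2) + 68/213 = -20*(-20) + 68/213 = 400 + 68/213 = 85268/213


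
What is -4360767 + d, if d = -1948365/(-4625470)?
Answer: -4034118997425/925094 ≈ -4.3608e+6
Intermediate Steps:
d = 389673/925094 (d = -1948365*(-1/4625470) = 389673/925094 ≈ 0.42123)
-4360767 + d = -4360767 + 389673/925094 = -4034118997425/925094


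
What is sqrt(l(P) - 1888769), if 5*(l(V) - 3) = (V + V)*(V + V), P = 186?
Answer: I*sqrt(46527230)/5 ≈ 1364.2*I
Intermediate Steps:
l(V) = 3 + 4*V**2/5 (l(V) = 3 + ((V + V)*(V + V))/5 = 3 + ((2*V)*(2*V))/5 = 3 + (4*V**2)/5 = 3 + 4*V**2/5)
sqrt(l(P) - 1888769) = sqrt((3 + (4/5)*186**2) - 1888769) = sqrt((3 + (4/5)*34596) - 1888769) = sqrt((3 + 138384/5) - 1888769) = sqrt(138399/5 - 1888769) = sqrt(-9305446/5) = I*sqrt(46527230)/5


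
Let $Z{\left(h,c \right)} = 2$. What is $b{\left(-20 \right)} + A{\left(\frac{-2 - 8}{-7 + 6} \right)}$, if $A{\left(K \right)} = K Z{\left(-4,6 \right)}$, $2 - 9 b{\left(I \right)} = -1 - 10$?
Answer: $\frac{193}{9} \approx 21.444$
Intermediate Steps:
$b{\left(I \right)} = \frac{13}{9}$ ($b{\left(I \right)} = \frac{2}{9} - \frac{-1 - 10}{9} = \frac{2}{9} - - \frac{11}{9} = \frac{2}{9} + \frac{11}{9} = \frac{13}{9}$)
$A{\left(K \right)} = 2 K$ ($A{\left(K \right)} = K 2 = 2 K$)
$b{\left(-20 \right)} + A{\left(\frac{-2 - 8}{-7 + 6} \right)} = \frac{13}{9} + 2 \frac{-2 - 8}{-7 + 6} = \frac{13}{9} + 2 \left(- \frac{10}{-1}\right) = \frac{13}{9} + 2 \left(\left(-10\right) \left(-1\right)\right) = \frac{13}{9} + 2 \cdot 10 = \frac{13}{9} + 20 = \frac{193}{9}$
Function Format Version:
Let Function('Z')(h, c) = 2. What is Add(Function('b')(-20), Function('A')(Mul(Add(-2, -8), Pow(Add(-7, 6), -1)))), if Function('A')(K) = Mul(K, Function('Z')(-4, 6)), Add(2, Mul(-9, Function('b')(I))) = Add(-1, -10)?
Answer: Rational(193, 9) ≈ 21.444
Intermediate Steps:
Function('b')(I) = Rational(13, 9) (Function('b')(I) = Add(Rational(2, 9), Mul(Rational(-1, 9), Add(-1, -10))) = Add(Rational(2, 9), Mul(Rational(-1, 9), -11)) = Add(Rational(2, 9), Rational(11, 9)) = Rational(13, 9))
Function('A')(K) = Mul(2, K) (Function('A')(K) = Mul(K, 2) = Mul(2, K))
Add(Function('b')(-20), Function('A')(Mul(Add(-2, -8), Pow(Add(-7, 6), -1)))) = Add(Rational(13, 9), Mul(2, Mul(Add(-2, -8), Pow(Add(-7, 6), -1)))) = Add(Rational(13, 9), Mul(2, Mul(-10, Pow(-1, -1)))) = Add(Rational(13, 9), Mul(2, Mul(-10, -1))) = Add(Rational(13, 9), Mul(2, 10)) = Add(Rational(13, 9), 20) = Rational(193, 9)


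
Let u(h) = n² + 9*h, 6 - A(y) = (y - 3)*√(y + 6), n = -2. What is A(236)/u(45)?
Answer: 6/409 - 2563*√2/409 ≈ -8.8475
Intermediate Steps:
A(y) = 6 - √(6 + y)*(-3 + y) (A(y) = 6 - (y - 3)*√(y + 6) = 6 - (-3 + y)*√(6 + y) = 6 - √(6 + y)*(-3 + y))
u(h) = 4 + 9*h (u(h) = (-2)² + 9*h = 4 + 9*h)
A(236)/u(45) = (6 + 3*√(6 + 236) - 1*236*√(6 + 236))/(4 + 9*45) = (6 + 3*√242 - 1*236*√242)/(4 + 405) = (6 + 3*(11*√2) - 1*236*11*√2)/409 = (6 + 33*√2 - 2596*√2)*(1/409) = (6 - 2563*√2)*(1/409) = 6/409 - 2563*√2/409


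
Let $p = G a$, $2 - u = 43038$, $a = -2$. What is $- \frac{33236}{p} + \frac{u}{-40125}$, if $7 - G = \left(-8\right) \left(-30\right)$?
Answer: $- \frac{656769862}{9349125} \approx -70.249$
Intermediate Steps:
$G = -233$ ($G = 7 - \left(-8\right) \left(-30\right) = 7 - 240 = -233$)
$u = -43036$ ($u = 2 - 43038 = -43036$)
$p = 466$ ($p = \left(-233\right) \left(-2\right) = 466$)
$- \frac{33236}{p} + \frac{u}{-40125} = - \frac{33236}{466} - \frac{43036}{-40125} = \left(-33236\right) \frac{1}{466} - - \frac{43036}{40125} = - \frac{16618}{233} + \frac{43036}{40125} = - \frac{656769862}{9349125}$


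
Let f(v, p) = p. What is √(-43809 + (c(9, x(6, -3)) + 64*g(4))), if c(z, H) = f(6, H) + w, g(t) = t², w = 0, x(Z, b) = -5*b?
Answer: I*√42770 ≈ 206.81*I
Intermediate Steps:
c(z, H) = H (c(z, H) = H + 0 = H)
√(-43809 + (c(9, x(6, -3)) + 64*g(4))) = √(-43809 + (-5*(-3) + 64*4²)) = √(-43809 + (15 + 64*16)) = √(-43809 + (15 + 1024)) = √(-43809 + 1039) = √(-42770) = I*√42770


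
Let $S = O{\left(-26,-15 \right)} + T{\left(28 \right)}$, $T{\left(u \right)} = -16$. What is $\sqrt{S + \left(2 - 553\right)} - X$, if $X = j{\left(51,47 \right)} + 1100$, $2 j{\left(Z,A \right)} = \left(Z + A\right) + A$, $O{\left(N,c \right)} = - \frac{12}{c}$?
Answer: $- \frac{2345}{2} + \frac{i \sqrt{14155}}{5} \approx -1172.5 + 23.795 i$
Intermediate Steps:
$j{\left(Z,A \right)} = A + \frac{Z}{2}$ ($j{\left(Z,A \right)} = \frac{\left(Z + A\right) + A}{2} = \frac{\left(A + Z\right) + A}{2} = \frac{Z + 2 A}{2} = A + \frac{Z}{2}$)
$S = - \frac{76}{5}$ ($S = - \frac{12}{-15} - 16 = \left(-12\right) \left(- \frac{1}{15}\right) - 16 = \frac{4}{5} - 16 = - \frac{76}{5} \approx -15.2$)
$X = \frac{2345}{2}$ ($X = \left(47 + \frac{1}{2} \cdot 51\right) + 1100 = \left(47 + \frac{51}{2}\right) + 1100 = \frac{145}{2} + 1100 = \frac{2345}{2} \approx 1172.5$)
$\sqrt{S + \left(2 - 553\right)} - X = \sqrt{- \frac{76}{5} + \left(2 - 553\right)} - \frac{2345}{2} = \sqrt{- \frac{76}{5} - 551} - \frac{2345}{2} = \sqrt{- \frac{2831}{5}} - \frac{2345}{2} = \frac{i \sqrt{14155}}{5} - \frac{2345}{2} = - \frac{2345}{2} + \frac{i \sqrt{14155}}{5}$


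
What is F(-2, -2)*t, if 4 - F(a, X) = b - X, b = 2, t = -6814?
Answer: 0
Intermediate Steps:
F(a, X) = 2 + X (F(a, X) = 4 - (2 - X) = 4 + (-2 + X) = 2 + X)
F(-2, -2)*t = (2 - 2)*(-6814) = 0*(-6814) = 0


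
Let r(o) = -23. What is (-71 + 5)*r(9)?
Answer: 1518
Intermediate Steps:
(-71 + 5)*r(9) = (-71 + 5)*(-23) = -66*(-23) = 1518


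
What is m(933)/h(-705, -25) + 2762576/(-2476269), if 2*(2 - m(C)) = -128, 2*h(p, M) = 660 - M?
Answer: -1565497052/1696244265 ≈ -0.92292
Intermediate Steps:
h(p, M) = 330 - M/2 (h(p, M) = (660 - M)/2 = 330 - M/2)
m(C) = 66 (m(C) = 2 - 1/2*(-128) = 2 + 64 = 66)
m(933)/h(-705, -25) + 2762576/(-2476269) = 66/(330 - 1/2*(-25)) + 2762576/(-2476269) = 66/(330 + 25/2) + 2762576*(-1/2476269) = 66/(685/2) - 2762576/2476269 = 66*(2/685) - 2762576/2476269 = 132/685 - 2762576/2476269 = -1565497052/1696244265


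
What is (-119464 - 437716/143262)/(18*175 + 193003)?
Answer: -8557544642/14050635543 ≈ -0.60905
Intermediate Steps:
(-119464 - 437716/143262)/(18*175 + 193003) = (-119464 - 437716*1/143262)/(3150 + 193003) = (-119464 - 218858/71631)/196153 = -8557544642/71631*1/196153 = -8557544642/14050635543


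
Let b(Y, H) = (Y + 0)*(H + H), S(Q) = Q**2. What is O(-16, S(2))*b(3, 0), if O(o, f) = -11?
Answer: 0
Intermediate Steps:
b(Y, H) = 2*H*Y (b(Y, H) = Y*(2*H) = 2*H*Y)
O(-16, S(2))*b(3, 0) = -22*0*3 = -11*0 = 0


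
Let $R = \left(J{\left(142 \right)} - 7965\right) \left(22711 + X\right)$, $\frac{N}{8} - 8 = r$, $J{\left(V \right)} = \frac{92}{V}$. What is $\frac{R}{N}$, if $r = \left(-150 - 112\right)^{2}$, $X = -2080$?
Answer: $- \frac{3888730313}{12998112} \approx -299.18$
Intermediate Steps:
$r = 68644$ ($r = \left(-262\right)^{2} = 68644$)
$N = 549216$ ($N = 64 + 8 \cdot 68644 = 64 + 549152 = 549216$)
$R = - \frac{11666190939}{71}$ ($R = \left(\frac{92}{142} - 7965\right) \left(22711 - 2080\right) = \left(92 \cdot \frac{1}{142} - 7965\right) 20631 = \left(\frac{46}{71} - 7965\right) 20631 = \left(- \frac{565469}{71}\right) 20631 = - \frac{11666190939}{71} \approx -1.6431 \cdot 10^{8}$)
$\frac{R}{N} = - \frac{11666190939}{71 \cdot 549216} = \left(- \frac{11666190939}{71}\right) \frac{1}{549216} = - \frac{3888730313}{12998112}$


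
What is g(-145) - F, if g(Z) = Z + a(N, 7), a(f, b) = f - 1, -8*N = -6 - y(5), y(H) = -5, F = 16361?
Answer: -132055/8 ≈ -16507.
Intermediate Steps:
N = 1/8 (N = -(-6 - 1*(-5))/8 = -(-6 + 5)/8 = -1/8*(-1) = 1/8 ≈ 0.12500)
a(f, b) = -1 + f
g(Z) = -7/8 + Z (g(Z) = Z + (-1 + 1/8) = Z - 7/8 = -7/8 + Z)
g(-145) - F = (-7/8 - 145) - 1*16361 = -1167/8 - 16361 = -132055/8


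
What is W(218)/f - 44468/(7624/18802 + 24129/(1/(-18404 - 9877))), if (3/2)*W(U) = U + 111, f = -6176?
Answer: -2106718018512821/59430130516998768 ≈ -0.035449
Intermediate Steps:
W(U) = 74 + 2*U/3 (W(U) = 2*(U + 111)/3 = 2*(111 + U)/3 = 74 + 2*U/3)
W(218)/f - 44468/(7624/18802 + 24129/(1/(-18404 - 9877))) = (74 + (2/3)*218)/(-6176) - 44468/(7624/18802 + 24129/(1/(-18404 - 9877))) = (74 + 436/3)*(-1/6176) - 44468/(7624*(1/18802) + 24129/(1/(-28281))) = (658/3)*(-1/6176) - 44468/(3812/9401 + 24129/(-1/28281)) = -329/9264 - 44468/(3812/9401 + 24129*(-28281)) = -329/9264 - 44468/(3812/9401 - 682392249) = -329/9264 - 44468/(-6415169529037/9401) = -329/9264 - 44468*(-9401/6415169529037) = -329/9264 + 418043668/6415169529037 = -2106718018512821/59430130516998768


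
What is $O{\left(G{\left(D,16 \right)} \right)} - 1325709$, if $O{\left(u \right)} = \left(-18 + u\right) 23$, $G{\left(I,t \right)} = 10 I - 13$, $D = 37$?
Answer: $-1317912$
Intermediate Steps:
$G{\left(I,t \right)} = -13 + 10 I$
$O{\left(u \right)} = -414 + 23 u$
$O{\left(G{\left(D,16 \right)} \right)} - 1325709 = \left(-414 + 23 \left(-13 + 10 \cdot 37\right)\right) - 1325709 = \left(-414 + 23 \left(-13 + 370\right)\right) - 1325709 = \left(-414 + 23 \cdot 357\right) - 1325709 = \left(-414 + 8211\right) - 1325709 = 7797 - 1325709 = -1317912$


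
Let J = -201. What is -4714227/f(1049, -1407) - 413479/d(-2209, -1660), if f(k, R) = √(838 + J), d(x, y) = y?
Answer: 413479/1660 - 673461*√13/13 ≈ -1.8654e+5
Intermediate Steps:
f(k, R) = 7*√13 (f(k, R) = √(838 - 201) = √637 = 7*√13)
-4714227/f(1049, -1407) - 413479/d(-2209, -1660) = -4714227*√13/91 - 413479/(-1660) = -673461*√13/13 - 413479*(-1/1660) = -673461*√13/13 + 413479/1660 = 413479/1660 - 673461*√13/13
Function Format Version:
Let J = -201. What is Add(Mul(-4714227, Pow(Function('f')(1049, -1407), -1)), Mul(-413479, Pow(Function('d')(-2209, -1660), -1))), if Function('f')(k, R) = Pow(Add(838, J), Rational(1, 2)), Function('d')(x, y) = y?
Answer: Add(Rational(413479, 1660), Mul(Rational(-673461, 13), Pow(13, Rational(1, 2)))) ≈ -1.8654e+5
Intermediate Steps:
Function('f')(k, R) = Mul(7, Pow(13, Rational(1, 2))) (Function('f')(k, R) = Pow(Add(838, -201), Rational(1, 2)) = Pow(637, Rational(1, 2)) = Mul(7, Pow(13, Rational(1, 2))))
Add(Mul(-4714227, Pow(Function('f')(1049, -1407), -1)), Mul(-413479, Pow(Function('d')(-2209, -1660), -1))) = Add(Mul(-4714227, Pow(Mul(7, Pow(13, Rational(1, 2))), -1)), Mul(-413479, Pow(-1660, -1))) = Add(Mul(-4714227, Mul(Rational(1, 91), Pow(13, Rational(1, 2)))), Mul(-413479, Rational(-1, 1660))) = Add(Mul(Rational(-673461, 13), Pow(13, Rational(1, 2))), Rational(413479, 1660)) = Add(Rational(413479, 1660), Mul(Rational(-673461, 13), Pow(13, Rational(1, 2))))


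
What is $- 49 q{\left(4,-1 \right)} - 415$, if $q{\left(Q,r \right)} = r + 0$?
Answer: $-366$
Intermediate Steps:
$q{\left(Q,r \right)} = r$
$- 49 q{\left(4,-1 \right)} - 415 = \left(-49\right) \left(-1\right) - 415 = 49 - 415 = -366$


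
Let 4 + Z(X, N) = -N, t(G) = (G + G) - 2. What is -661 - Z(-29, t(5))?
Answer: -649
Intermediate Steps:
t(G) = -2 + 2*G (t(G) = 2*G - 2 = -2 + 2*G)
Z(X, N) = -4 - N
-661 - Z(-29, t(5)) = -661 - (-4 - (-2 + 2*5)) = -661 - (-4 - (-2 + 10)) = -661 - (-4 - 1*8) = -661 - (-4 - 8) = -661 - 1*(-12) = -661 + 12 = -649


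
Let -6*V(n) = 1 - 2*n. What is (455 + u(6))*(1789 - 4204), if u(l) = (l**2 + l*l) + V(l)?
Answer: -2554265/2 ≈ -1.2771e+6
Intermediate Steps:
V(n) = -1/6 + n/3 (V(n) = -(1 - 2*n)/6 = -1/6 + n/3)
u(l) = -1/6 + 2*l**2 + l/3 (u(l) = (l**2 + l*l) + (-1/6 + l/3) = (l**2 + l**2) + (-1/6 + l/3) = 2*l**2 + (-1/6 + l/3) = -1/6 + 2*l**2 + l/3)
(455 + u(6))*(1789 - 4204) = (455 + (-1/6 + 2*6**2 + (1/3)*6))*(1789 - 4204) = (455 + (-1/6 + 2*36 + 2))*(-2415) = (455 + (-1/6 + 72 + 2))*(-2415) = (455 + 443/6)*(-2415) = (3173/6)*(-2415) = -2554265/2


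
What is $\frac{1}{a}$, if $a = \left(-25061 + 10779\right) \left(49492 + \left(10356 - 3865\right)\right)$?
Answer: $- \frac{1}{799549206} \approx -1.2507 \cdot 10^{-9}$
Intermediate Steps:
$a = -799549206$ ($a = - 14282 \left(49492 + \left(10356 - 3865\right)\right) = - 14282 \left(49492 + 6491\right) = \left(-14282\right) 55983 = -799549206$)
$\frac{1}{a} = \frac{1}{-799549206} = - \frac{1}{799549206}$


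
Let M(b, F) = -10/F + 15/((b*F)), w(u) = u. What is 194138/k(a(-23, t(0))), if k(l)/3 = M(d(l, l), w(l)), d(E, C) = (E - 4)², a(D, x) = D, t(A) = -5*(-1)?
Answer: 361679094/2425 ≈ 1.4915e+5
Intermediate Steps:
t(A) = 5
d(E, C) = (-4 + E)²
M(b, F) = -10/F + 15/(F*b) (M(b, F) = -10/F + 15/((F*b)) = -10/F + 15*(1/(F*b)) = -10/F + 15/(F*b))
k(l) = 15*(3 - 2*(-4 + l)²)/(l*(-4 + l)²) (k(l) = 3*(5*(3 - 2*(-4 + l)²)/(l*((-4 + l)²))) = 3*(5*(3 - 2*(-4 + l)²)/(l*(-4 + l)²)) = 15*(3 - 2*(-4 + l)²)/(l*(-4 + l)²))
194138/k(a(-23, t(0))) = 194138/(-30/(-23) + 45/(-23*(-4 - 23)²)) = 194138/(-30*(-1/23) + 45*(-1/23)/(-27)²) = 194138/(30/23 + 45*(-1/23)*(1/729)) = 194138/(30/23 - 5/1863) = 194138/(2425/1863) = 194138*(1863/2425) = 361679094/2425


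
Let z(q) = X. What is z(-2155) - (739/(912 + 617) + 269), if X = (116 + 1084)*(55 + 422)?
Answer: 874787560/1529 ≈ 5.7213e+5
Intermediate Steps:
X = 572400 (X = 1200*477 = 572400)
z(q) = 572400
z(-2155) - (739/(912 + 617) + 269) = 572400 - (739/(912 + 617) + 269) = 572400 - (739/1529 + 269) = 572400 - 1*412040/1529 = 572400 - 412040/1529 = 874787560/1529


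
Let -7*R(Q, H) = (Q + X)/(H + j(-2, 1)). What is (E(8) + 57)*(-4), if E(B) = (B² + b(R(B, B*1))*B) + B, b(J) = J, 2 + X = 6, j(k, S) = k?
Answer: -3548/7 ≈ -506.86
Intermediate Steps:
X = 4 (X = -2 + 6 = 4)
R(Q, H) = -(4 + Q)/(7*(-2 + H)) (R(Q, H) = -(Q + 4)/(7*(H - 2)) = -(4 + Q)/(7*(-2 + H)))
E(B) = B + B² + B*(-4 - B)/(7*(-2 + B)) (E(B) = (B² + ((-4 - B)/(7*(-2 + B*1)))*B) + B = (B² + ((-4 - B)/(7*(-2 + B)))*B) + B = (B² + B*(-4 - B)/(7*(-2 + B))) + B = B + B² + B*(-4 - B)/(7*(-2 + B)))
(E(8) + 57)*(-4) = ((⅐)*8*(-18 - 8*8 + 7*8²)/(-2 + 8) + 57)*(-4) = ((⅐)*8*(-18 - 64 + 7*64)/6 + 57)*(-4) = ((⅐)*8*(⅙)*(-18 - 64 + 448) + 57)*(-4) = ((⅐)*8*(⅙)*366 + 57)*(-4) = (488/7 + 57)*(-4) = (887/7)*(-4) = -3548/7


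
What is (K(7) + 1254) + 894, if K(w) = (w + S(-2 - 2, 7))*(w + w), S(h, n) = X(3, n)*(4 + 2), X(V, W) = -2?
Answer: 2078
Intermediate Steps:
S(h, n) = -12 (S(h, n) = -2*(4 + 2) = -2*6 = -12)
K(w) = 2*w*(-12 + w) (K(w) = (w - 12)*(w + w) = (-12 + w)*(2*w) = 2*w*(-12 + w))
(K(7) + 1254) + 894 = (2*7*(-12 + 7) + 1254) + 894 = (2*7*(-5) + 1254) + 894 = (-70 + 1254) + 894 = 1184 + 894 = 2078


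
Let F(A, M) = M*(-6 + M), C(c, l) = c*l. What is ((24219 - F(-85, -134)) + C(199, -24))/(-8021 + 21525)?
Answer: 683/13504 ≈ 0.050578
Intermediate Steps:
((24219 - F(-85, -134)) + C(199, -24))/(-8021 + 21525) = ((24219 - (-134)*(-6 - 134)) + 199*(-24))/(-8021 + 21525) = ((24219 - (-134)*(-140)) - 4776)/13504 = ((24219 - 1*18760) - 4776)*(1/13504) = ((24219 - 18760) - 4776)*(1/13504) = (5459 - 4776)*(1/13504) = 683*(1/13504) = 683/13504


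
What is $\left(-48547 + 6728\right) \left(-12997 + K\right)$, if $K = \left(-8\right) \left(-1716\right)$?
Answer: $-30569689$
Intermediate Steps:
$K = 13728$
$\left(-48547 + 6728\right) \left(-12997 + K\right) = \left(-48547 + 6728\right) \left(-12997 + 13728\right) = \left(-41819\right) 731 = -30569689$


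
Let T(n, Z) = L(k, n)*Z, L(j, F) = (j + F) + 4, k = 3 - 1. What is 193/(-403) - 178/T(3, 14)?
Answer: -48026/25389 ≈ -1.8916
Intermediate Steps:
k = 2
L(j, F) = 4 + F + j (L(j, F) = (F + j) + 4 = 4 + F + j)
T(n, Z) = Z*(6 + n) (T(n, Z) = (4 + n + 2)*Z = (6 + n)*Z = Z*(6 + n))
193/(-403) - 178/T(3, 14) = 193/(-403) - 178*1/(14*(6 + 3)) = 193*(-1/403) - 178/(14*9) = -193/403 - 178/126 = -193/403 - 178*1/126 = -193/403 - 89/63 = -48026/25389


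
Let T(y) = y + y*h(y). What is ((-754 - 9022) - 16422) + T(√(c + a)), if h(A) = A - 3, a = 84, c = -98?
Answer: -26212 - 2*I*√14 ≈ -26212.0 - 7.4833*I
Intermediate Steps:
h(A) = -3 + A
T(y) = y + y*(-3 + y)
((-754 - 9022) - 16422) + T(√(c + a)) = ((-754 - 9022) - 16422) + √(-98 + 84)*(-2 + √(-98 + 84)) = (-9776 - 16422) + √(-14)*(-2 + √(-14)) = -26198 + (I*√14)*(-2 + I*√14) = -26198 + I*√14*(-2 + I*√14)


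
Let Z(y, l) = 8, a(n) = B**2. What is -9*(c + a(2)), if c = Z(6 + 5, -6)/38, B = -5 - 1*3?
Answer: -10980/19 ≈ -577.89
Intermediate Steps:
B = -8 (B = -5 - 3 = -8)
a(n) = 64 (a(n) = (-8)**2 = 64)
c = 4/19 (c = 8/38 = 8*(1/38) = 4/19 ≈ 0.21053)
-9*(c + a(2)) = -9*(4/19 + 64) = -9*1220/19 = -10980/19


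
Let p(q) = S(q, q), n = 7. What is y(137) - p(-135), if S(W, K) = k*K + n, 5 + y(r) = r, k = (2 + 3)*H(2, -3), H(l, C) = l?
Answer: 1475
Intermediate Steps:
k = 10 (k = (2 + 3)*2 = 5*2 = 10)
y(r) = -5 + r
S(W, K) = 7 + 10*K (S(W, K) = 10*K + 7 = 7 + 10*K)
p(q) = 7 + 10*q
y(137) - p(-135) = (-5 + 137) - (7 + 10*(-135)) = 132 - (7 - 1350) = 132 - 1*(-1343) = 132 + 1343 = 1475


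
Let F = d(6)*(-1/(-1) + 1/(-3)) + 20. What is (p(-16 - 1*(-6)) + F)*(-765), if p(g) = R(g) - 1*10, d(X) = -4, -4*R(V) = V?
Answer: -15045/2 ≈ -7522.5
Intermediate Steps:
R(V) = -V/4
p(g) = -10 - g/4 (p(g) = -g/4 - 1*10 = -g/4 - 10 = -10 - g/4)
F = 52/3 (F = -4*(-1/(-1) + 1/(-3)) + 20 = -4*(-1*(-1) + 1*(-⅓)) + 20 = -4*(1 - ⅓) + 20 = -4*⅔ + 20 = -8/3 + 20 = 52/3 ≈ 17.333)
(p(-16 - 1*(-6)) + F)*(-765) = ((-10 - (-16 - 1*(-6))/4) + 52/3)*(-765) = ((-10 - (-16 + 6)/4) + 52/3)*(-765) = ((-10 - ¼*(-10)) + 52/3)*(-765) = ((-10 + 5/2) + 52/3)*(-765) = (-15/2 + 52/3)*(-765) = (59/6)*(-765) = -15045/2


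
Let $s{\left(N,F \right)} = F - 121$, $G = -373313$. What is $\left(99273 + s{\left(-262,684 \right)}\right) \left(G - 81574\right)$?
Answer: $-45414098532$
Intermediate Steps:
$s{\left(N,F \right)} = -121 + F$ ($s{\left(N,F \right)} = F - 121 = -121 + F$)
$\left(99273 + s{\left(-262,684 \right)}\right) \left(G - 81574\right) = \left(99273 + \left(-121 + 684\right)\right) \left(-373313 - 81574\right) = \left(99273 + 563\right) \left(-454887\right) = 99836 \left(-454887\right) = -45414098532$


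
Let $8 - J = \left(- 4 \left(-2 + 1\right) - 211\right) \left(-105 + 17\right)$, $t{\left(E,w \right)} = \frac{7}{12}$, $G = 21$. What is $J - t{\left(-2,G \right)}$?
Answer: $- \frac{218503}{12} \approx -18209.0$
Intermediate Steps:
$t{\left(E,w \right)} = \frac{7}{12}$ ($t{\left(E,w \right)} = 7 \cdot \frac{1}{12} = \frac{7}{12}$)
$J = -18208$ ($J = 8 - \left(- 4 \left(-2 + 1\right) - 211\right) \left(-105 + 17\right) = 8 - \left(\left(-4\right) \left(-1\right) - 211\right) \left(-88\right) = 8 - \left(4 - 211\right) \left(-88\right) = 8 - \left(-207\right) \left(-88\right) = 8 - 18216 = -18208$)
$J - t{\left(-2,G \right)} = -18208 - \frac{7}{12} = - \frac{218503}{12}$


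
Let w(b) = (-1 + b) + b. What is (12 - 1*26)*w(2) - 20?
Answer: -62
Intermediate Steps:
w(b) = -1 + 2*b
(12 - 1*26)*w(2) - 20 = (12 - 1*26)*(-1 + 2*2) - 20 = (12 - 26)*(-1 + 4) - 20 = -14*3 - 20 = -42 - 20 = -62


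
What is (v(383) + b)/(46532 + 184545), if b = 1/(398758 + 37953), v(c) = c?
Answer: 167260314/100913867747 ≈ 0.0016575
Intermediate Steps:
b = 1/436711 ≈ 2.2898e-6
(v(383) + b)/(46532 + 184545) = (383 + 1/436711)/(46532 + 184545) = (167260314/436711)/231077 = (167260314/436711)*(1/231077) = 167260314/100913867747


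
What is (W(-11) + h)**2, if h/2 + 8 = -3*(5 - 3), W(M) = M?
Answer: 1521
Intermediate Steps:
h = -28 (h = -16 + 2*(-3*(5 - 3)) = -16 + 2*(-3*2) = -16 + 2*(-6) = -16 - 12 = -28)
(W(-11) + h)**2 = (-11 - 28)**2 = (-39)**2 = 1521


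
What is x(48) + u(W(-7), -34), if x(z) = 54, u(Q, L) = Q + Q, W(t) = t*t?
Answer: 152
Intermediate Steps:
W(t) = t**2
u(Q, L) = 2*Q
x(48) + u(W(-7), -34) = 54 + 2*(-7)**2 = 54 + 2*49 = 54 + 98 = 152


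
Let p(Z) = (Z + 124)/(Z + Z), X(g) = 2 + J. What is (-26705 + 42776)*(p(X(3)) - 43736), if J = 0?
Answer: -1404750039/2 ≈ -7.0237e+8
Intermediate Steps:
X(g) = 2 (X(g) = 2 + 0 = 2)
p(Z) = (124 + Z)/(2*Z) (p(Z) = (124 + Z)/((2*Z)) = (124 + Z)*(1/(2*Z)) = (124 + Z)/(2*Z))
(-26705 + 42776)*(p(X(3)) - 43736) = (-26705 + 42776)*((1/2)*(124 + 2)/2 - 43736) = 16071*((1/2)*(1/2)*126 - 43736) = 16071*(63/2 - 43736) = 16071*(-87409/2) = -1404750039/2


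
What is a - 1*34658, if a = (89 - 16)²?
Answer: -29329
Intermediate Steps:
a = 5329 (a = 73² = 5329)
a - 1*34658 = 5329 - 1*34658 = 5329 - 34658 = -29329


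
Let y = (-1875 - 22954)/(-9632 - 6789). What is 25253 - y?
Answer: 414654684/16421 ≈ 25252.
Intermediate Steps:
y = 24829/16421 (y = -24829/(-16421) = -24829*(-1/16421) = 24829/16421 ≈ 1.5120)
25253 - y = 25253 - 1*24829/16421 = 25253 - 24829/16421 = 414654684/16421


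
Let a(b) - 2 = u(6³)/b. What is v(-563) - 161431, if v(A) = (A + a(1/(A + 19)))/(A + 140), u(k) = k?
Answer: -22722416/141 ≈ -1.6115e+5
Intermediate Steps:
a(b) = 2 + 216/b (a(b) = 2 + 6³/b = 2 + 216/b)
v(A) = (4106 + 217*A)/(140 + A) (v(A) = (A + (2 + 216/(1/(A + 19))))/(A + 140) = (A + (2 + 216/(1/(19 + A))))/(140 + A) = (A + (2 + 216*(19 + A)))/(140 + A) = (A + (2 + (4104 + 216*A)))/(140 + A) = (A + (4106 + 216*A))/(140 + A) = (4106 + 217*A)/(140 + A))
v(-563) - 161431 = (4106 + 217*(-563))/(140 - 563) - 161431 = (4106 - 122171)/(-423) - 161431 = -1/423*(-118065) - 161431 = 39355/141 - 161431 = -22722416/141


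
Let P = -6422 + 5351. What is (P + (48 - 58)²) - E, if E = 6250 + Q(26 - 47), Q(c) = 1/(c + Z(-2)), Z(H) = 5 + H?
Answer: -129977/18 ≈ -7220.9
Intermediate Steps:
Q(c) = 1/(3 + c) (Q(c) = 1/(c + (5 - 2)) = 1/(c + 3) = 1/(3 + c))
P = -1071
E = 112499/18 (E = 6250 + 1/(3 + (26 - 47)) = 6250 + 1/(3 - 21) = 6250 + 1/(-18) = 6250 - 1/18 = 112499/18 ≈ 6249.9)
(P + (48 - 58)²) - E = (-1071 + (48 - 58)²) - 1*112499/18 = (-1071 + (-10)²) - 112499/18 = (-1071 + 100) - 112499/18 = -971 - 112499/18 = -129977/18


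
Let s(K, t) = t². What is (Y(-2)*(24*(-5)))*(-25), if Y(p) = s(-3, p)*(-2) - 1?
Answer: -27000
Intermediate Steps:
Y(p) = -1 - 2*p² (Y(p) = p²*(-2) - 1 = -2*p² - 1 = -1 - 2*p²)
(Y(-2)*(24*(-5)))*(-25) = ((-1 - 2*(-2)²)*(24*(-5)))*(-25) = ((-1 - 2*4)*(-120))*(-25) = ((-1 - 8)*(-120))*(-25) = -9*(-120)*(-25) = 1080*(-25) = -27000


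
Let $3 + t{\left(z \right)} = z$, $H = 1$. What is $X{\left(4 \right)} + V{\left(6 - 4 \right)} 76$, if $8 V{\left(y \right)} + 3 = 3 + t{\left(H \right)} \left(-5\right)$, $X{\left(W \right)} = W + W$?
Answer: $103$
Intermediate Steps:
$X{\left(W \right)} = 2 W$
$t{\left(z \right)} = -3 + z$
$V{\left(y \right)} = \frac{5}{4}$ ($V{\left(y \right)} = - \frac{3}{8} + \frac{3 + \left(-3 + 1\right) \left(-5\right)}{8} = - \frac{3}{8} + \frac{3 - -10}{8} = - \frac{3}{8} + \frac{3 + 10}{8} = - \frac{3}{8} + \frac{1}{8} \cdot 13 = - \frac{3}{8} + \frac{13}{8} = \frac{5}{4}$)
$X{\left(4 \right)} + V{\left(6 - 4 \right)} 76 = 2 \cdot 4 + \frac{5}{4} \cdot 76 = 8 + 95 = 103$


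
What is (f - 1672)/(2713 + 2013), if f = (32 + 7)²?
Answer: -151/4726 ≈ -0.031951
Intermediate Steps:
f = 1521 (f = 39² = 1521)
(f - 1672)/(2713 + 2013) = (1521 - 1672)/(2713 + 2013) = -151/4726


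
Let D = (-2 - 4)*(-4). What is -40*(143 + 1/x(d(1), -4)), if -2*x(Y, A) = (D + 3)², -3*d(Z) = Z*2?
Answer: -4169800/729 ≈ -5719.9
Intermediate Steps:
D = 24 (D = -6*(-4) = 24)
d(Z) = -2*Z/3 (d(Z) = -Z*2/3 = -2*Z/3)
x(Y, A) = -729/2 (x(Y, A) = -(24 + 3)²/2 = -½*27² = -½*729 = -729/2)
-40*(143 + 1/x(d(1), -4)) = -40*(143 + 1/(-729/2)) = -40*(143 - 2/729) = -40*104245/729 = -4169800/729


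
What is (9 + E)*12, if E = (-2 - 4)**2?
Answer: 540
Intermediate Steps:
E = 36 (E = (-6)**2 = 36)
(9 + E)*12 = (9 + 36)*12 = 45*12 = 540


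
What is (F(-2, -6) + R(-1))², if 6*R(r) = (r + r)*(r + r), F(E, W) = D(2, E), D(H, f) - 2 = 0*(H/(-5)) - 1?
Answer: 25/9 ≈ 2.7778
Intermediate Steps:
D(H, f) = 1 (D(H, f) = 2 + (0*(H/(-5)) - 1) = 2 + (0*(H*(-⅕)) - 1) = 2 + (0*(-H/5) - 1) = 2 + (0 - 1) = 2 - 1 = 1)
F(E, W) = 1
R(r) = 2*r²/3 (R(r) = ((r + r)*(r + r))/6 = ((2*r)*(2*r))/6 = (4*r²)/6 = 2*r²/3)
(F(-2, -6) + R(-1))² = (1 + (⅔)*(-1)²)² = (1 + (⅔)*1)² = (1 + ⅔)² = (5/3)² = 25/9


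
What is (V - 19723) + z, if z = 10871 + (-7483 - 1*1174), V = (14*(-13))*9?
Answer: -19147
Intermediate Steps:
V = -1638 (V = -182*9 = -1638)
z = 2214 (z = 10871 + (-7483 - 1174) = 10871 - 8657 = 2214)
(V - 19723) + z = (-1638 - 19723) + 2214 = -21361 + 2214 = -19147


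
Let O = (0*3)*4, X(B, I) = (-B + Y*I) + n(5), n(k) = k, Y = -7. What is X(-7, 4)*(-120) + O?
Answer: 1920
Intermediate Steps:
X(B, I) = 5 - B - 7*I (X(B, I) = (-B - 7*I) + 5 = 5 - B - 7*I)
O = 0 (O = 0*4 = 0)
X(-7, 4)*(-120) + O = (5 - 1*(-7) - 7*4)*(-120) + 0 = (5 + 7 - 28)*(-120) + 0 = -16*(-120) + 0 = 1920 + 0 = 1920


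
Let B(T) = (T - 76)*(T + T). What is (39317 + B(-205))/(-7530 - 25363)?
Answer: -154527/32893 ≈ -4.6979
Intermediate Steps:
B(T) = 2*T*(-76 + T) (B(T) = (-76 + T)*(2*T) = 2*T*(-76 + T))
(39317 + B(-205))/(-7530 - 25363) = (39317 + 2*(-205)*(-76 - 205))/(-7530 - 25363) = (39317 + 2*(-205)*(-281))/(-32893) = (39317 + 115210)*(-1/32893) = 154527*(-1/32893) = -154527/32893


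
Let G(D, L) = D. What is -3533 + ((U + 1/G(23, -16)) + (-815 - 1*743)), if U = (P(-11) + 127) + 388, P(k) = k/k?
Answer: -105224/23 ≈ -4575.0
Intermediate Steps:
P(k) = 1
U = 516 (U = (1 + 127) + 388 = 128 + 388 = 516)
-3533 + ((U + 1/G(23, -16)) + (-815 - 1*743)) = -3533 + ((516 + 1/23) + (-815 - 1*743)) = -3533 + ((516 + 1/23) + (-815 - 743)) = -3533 + (11869/23 - 1558) = -3533 - 23965/23 = -105224/23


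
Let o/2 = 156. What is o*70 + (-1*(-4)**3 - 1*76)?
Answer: 21828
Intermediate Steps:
o = 312 (o = 2*156 = 312)
o*70 + (-1*(-4)**3 - 1*76) = 312*70 + (-1*(-4)**3 - 1*76) = 21840 + (-1*(-64) - 76) = 21840 + (64 - 76) = 21840 - 12 = 21828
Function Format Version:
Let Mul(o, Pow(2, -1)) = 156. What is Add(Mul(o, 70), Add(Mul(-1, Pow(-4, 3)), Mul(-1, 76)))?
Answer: 21828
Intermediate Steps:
o = 312 (o = Mul(2, 156) = 312)
Add(Mul(o, 70), Add(Mul(-1, Pow(-4, 3)), Mul(-1, 76))) = Add(Mul(312, 70), Add(Mul(-1, Pow(-4, 3)), Mul(-1, 76))) = Add(21840, Add(Mul(-1, -64), -76)) = Add(21840, Add(64, -76)) = Add(21840, -12) = 21828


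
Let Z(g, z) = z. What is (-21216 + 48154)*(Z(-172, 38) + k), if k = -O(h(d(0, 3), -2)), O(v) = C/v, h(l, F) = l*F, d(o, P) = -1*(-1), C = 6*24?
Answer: 2963180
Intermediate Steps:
C = 144
d(o, P) = 1
h(l, F) = F*l
O(v) = 144/v
k = 72 (k = -144/((-2*1)) = -144/(-2) = -144*(-1)/2 = -1*(-72) = 72)
(-21216 + 48154)*(Z(-172, 38) + k) = (-21216 + 48154)*(38 + 72) = 26938*110 = 2963180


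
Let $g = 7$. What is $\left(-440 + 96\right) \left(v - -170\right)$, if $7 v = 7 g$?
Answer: $-60888$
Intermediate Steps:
$v = 7$ ($v = \frac{7 \cdot 7}{7} = \frac{1}{7} \cdot 49 = 7$)
$\left(-440 + 96\right) \left(v - -170\right) = \left(-440 + 96\right) \left(7 - -170\right) = - 344 \left(7 + 170\right) = \left(-344\right) 177 = -60888$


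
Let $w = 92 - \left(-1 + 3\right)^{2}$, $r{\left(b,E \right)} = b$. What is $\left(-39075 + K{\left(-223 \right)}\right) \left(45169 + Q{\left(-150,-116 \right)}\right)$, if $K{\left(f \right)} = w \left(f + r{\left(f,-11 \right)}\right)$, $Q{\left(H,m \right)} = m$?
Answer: $-3528686119$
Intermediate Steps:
$w = 88$ ($w = 92 - 2^{2} = 92 - 4 = 88$)
$K{\left(f \right)} = 176 f$ ($K{\left(f \right)} = 88 \left(f + f\right) = 88 \cdot 2 f = 176 f$)
$\left(-39075 + K{\left(-223 \right)}\right) \left(45169 + Q{\left(-150,-116 \right)}\right) = \left(-39075 + 176 \left(-223\right)\right) \left(45169 - 116\right) = \left(-39075 - 39248\right) 45053 = \left(-78323\right) 45053 = -3528686119$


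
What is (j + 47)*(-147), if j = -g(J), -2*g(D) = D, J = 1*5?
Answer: -14553/2 ≈ -7276.5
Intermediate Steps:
J = 5
g(D) = -D/2
j = 5/2 (j = -(-1)*5/2 = -1*(-5/2) = 5/2 ≈ 2.5000)
(j + 47)*(-147) = (5/2 + 47)*(-147) = (99/2)*(-147) = -14553/2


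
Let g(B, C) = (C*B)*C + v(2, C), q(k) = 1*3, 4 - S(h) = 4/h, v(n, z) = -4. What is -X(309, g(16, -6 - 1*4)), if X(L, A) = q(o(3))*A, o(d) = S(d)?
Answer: -4788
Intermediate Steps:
S(h) = 4 - 4/h
o(d) = 4 - 4/d
q(k) = 3
g(B, C) = -4 + B*C² (g(B, C) = (C*B)*C - 4 = (B*C)*C - 4 = B*C² - 4 = -4 + B*C²)
X(L, A) = 3*A
-X(309, g(16, -6 - 1*4)) = -3*(-4 + 16*(-6 - 1*4)²) = -3*(-4 + 16*(-6 - 4)²) = -3*(-4 + 16*(-10)²) = -3*(-4 + 16*100) = -3*(-4 + 1600) = -3*1596 = -1*4788 = -4788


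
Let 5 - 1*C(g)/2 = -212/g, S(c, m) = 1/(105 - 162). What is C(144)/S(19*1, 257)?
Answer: -4427/6 ≈ -737.83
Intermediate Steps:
S(c, m) = -1/57 (S(c, m) = 1/(-57) = -1/57)
C(g) = 10 + 424/g (C(g) = 10 - (-2)*212/g = 10 - (-424)/g = 10 + 424/g)
C(144)/S(19*1, 257) = (10 + 424/144)/(-1/57) = (10 + 424*(1/144))*(-57) = (10 + 53/18)*(-57) = (233/18)*(-57) = -4427/6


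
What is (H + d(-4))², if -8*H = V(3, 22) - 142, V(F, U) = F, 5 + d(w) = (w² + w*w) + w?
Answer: 104329/64 ≈ 1630.1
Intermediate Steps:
d(w) = -5 + w + 2*w² (d(w) = -5 + ((w² + w*w) + w) = -5 + ((w² + w²) + w) = -5 + (2*w² + w) = -5 + (w + 2*w²) = -5 + w + 2*w²)
H = 139/8 (H = -(3 - 142)/8 = -⅛*(-139) = 139/8 ≈ 17.375)
(H + d(-4))² = (139/8 + (-5 - 4 + 2*(-4)²))² = (139/8 + (-5 - 4 + 2*16))² = (139/8 + (-5 - 4 + 32))² = (139/8 + 23)² = (323/8)² = 104329/64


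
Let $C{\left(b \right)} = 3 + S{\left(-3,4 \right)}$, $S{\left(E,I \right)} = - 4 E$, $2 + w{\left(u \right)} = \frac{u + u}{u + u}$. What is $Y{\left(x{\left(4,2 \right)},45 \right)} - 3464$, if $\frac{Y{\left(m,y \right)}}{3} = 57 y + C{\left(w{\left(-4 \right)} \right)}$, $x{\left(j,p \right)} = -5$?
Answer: $4276$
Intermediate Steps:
$w{\left(u \right)} = -1$ ($w{\left(u \right)} = -2 + \frac{u + u}{u + u} = -2 + \frac{2 u}{2 u} = -2 + 2 u \frac{1}{2 u} = -2 + 1 = -1$)
$C{\left(b \right)} = 15$ ($C{\left(b \right)} = 3 - -12 = 3 + 12 = 15$)
$Y{\left(m,y \right)} = 45 + 171 y$ ($Y{\left(m,y \right)} = 3 \left(57 y + 15\right) = 3 \left(15 + 57 y\right) = 45 + 171 y$)
$Y{\left(x{\left(4,2 \right)},45 \right)} - 3464 = \left(45 + 171 \cdot 45\right) - 3464 = \left(45 + 7695\right) - 3464 = 7740 - 3464 = 4276$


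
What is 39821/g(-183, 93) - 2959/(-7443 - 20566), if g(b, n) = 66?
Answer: 1115541683/1848594 ≈ 603.45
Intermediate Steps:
39821/g(-183, 93) - 2959/(-7443 - 20566) = 39821/66 - 2959/(-7443 - 20566) = 39821*(1/66) - 2959/(-28009) = 39821/66 - 2959*(-1/28009) = 39821/66 + 2959/28009 = 1115541683/1848594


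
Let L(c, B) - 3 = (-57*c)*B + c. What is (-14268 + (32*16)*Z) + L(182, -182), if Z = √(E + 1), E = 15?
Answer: 1876033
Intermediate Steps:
Z = 4 (Z = √(15 + 1) = √16 = 4)
L(c, B) = 3 + c - 57*B*c (L(c, B) = 3 + ((-57*c)*B + c) = 3 + (-57*B*c + c) = 3 + (c - 57*B*c) = 3 + c - 57*B*c)
(-14268 + (32*16)*Z) + L(182, -182) = (-14268 + (32*16)*4) + (3 + 182 - 57*(-182)*182) = (-14268 + 512*4) + (3 + 182 + 1888068) = (-14268 + 2048) + 1888253 = -12220 + 1888253 = 1876033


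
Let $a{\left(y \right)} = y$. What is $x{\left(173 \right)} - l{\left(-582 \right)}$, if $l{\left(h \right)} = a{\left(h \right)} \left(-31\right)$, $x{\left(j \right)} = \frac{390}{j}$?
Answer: $- \frac{3120876}{173} \approx -18040.0$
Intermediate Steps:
$l{\left(h \right)} = - 31 h$ ($l{\left(h \right)} = h \left(-31\right) = - 31 h$)
$x{\left(173 \right)} - l{\left(-582 \right)} = \frac{390}{173} - \left(-31\right) \left(-582\right) = 390 \cdot \frac{1}{173} - 18042 = \frac{390}{173} - 18042 = - \frac{3120876}{173}$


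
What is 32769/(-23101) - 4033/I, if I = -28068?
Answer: -826593959/648398868 ≈ -1.2748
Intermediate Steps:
32769/(-23101) - 4033/I = 32769/(-23101) - 4033/(-28068) = 32769*(-1/23101) - 4033*(-1/28068) = -32769/23101 + 4033/28068 = -826593959/648398868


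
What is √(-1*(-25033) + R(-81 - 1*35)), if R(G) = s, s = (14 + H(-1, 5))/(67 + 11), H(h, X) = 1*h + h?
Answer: 3*√470067/13 ≈ 158.22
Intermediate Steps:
H(h, X) = 2*h (H(h, X) = h + h = 2*h)
s = 2/13 (s = (14 + 2*(-1))/(67 + 11) = (14 - 2)/78 = 12*(1/78) = 2/13 ≈ 0.15385)
R(G) = 2/13
√(-1*(-25033) + R(-81 - 1*35)) = √(-1*(-25033) + 2/13) = √(25033 + 2/13) = √(325431/13) = 3*√470067/13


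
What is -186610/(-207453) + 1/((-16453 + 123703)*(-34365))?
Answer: 229259482168349/254866123833750 ≈ 0.89953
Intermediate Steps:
-186610/(-207453) + 1/((-16453 + 123703)*(-34365)) = -186610*(-1/207453) - 1/34365/107250 = 186610/207453 + (1/107250)*(-1/34365) = 186610/207453 - 1/3685646250 = 229259482168349/254866123833750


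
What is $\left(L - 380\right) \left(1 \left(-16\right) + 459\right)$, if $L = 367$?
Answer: $-5759$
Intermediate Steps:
$\left(L - 380\right) \left(1 \left(-16\right) + 459\right) = \left(367 - 380\right) \left(1 \left(-16\right) + 459\right) = - 13 \left(-16 + 459\right) = \left(-13\right) 443 = -5759$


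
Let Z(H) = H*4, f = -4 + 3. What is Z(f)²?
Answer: 16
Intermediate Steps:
f = -1
Z(H) = 4*H
Z(f)² = (4*(-1))² = (-4)² = 16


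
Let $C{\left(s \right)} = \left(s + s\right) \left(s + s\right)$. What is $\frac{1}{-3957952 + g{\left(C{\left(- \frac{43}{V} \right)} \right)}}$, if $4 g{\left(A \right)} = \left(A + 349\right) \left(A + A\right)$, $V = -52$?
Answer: $- \frac{913952}{3616938504027} \approx -2.5269 \cdot 10^{-7}$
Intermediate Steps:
$C{\left(s \right)} = 4 s^{2}$ ($C{\left(s \right)} = 2 s 2 s = 4 s^{2}$)
$g{\left(A \right)} = \frac{A \left(349 + A\right)}{2}$ ($g{\left(A \right)} = \frac{\left(A + 349\right) \left(A + A\right)}{4} = \frac{\left(349 + A\right) 2 A}{4} = \frac{2 A \left(349 + A\right)}{4} = \frac{A \left(349 + A\right)}{2}$)
$\frac{1}{-3957952 + g{\left(C{\left(- \frac{43}{V} \right)} \right)}} = \frac{1}{-3957952 + \frac{4 \left(- \frac{43}{-52}\right)^{2} \left(349 + 4 \left(- \frac{43}{-52}\right)^{2}\right)}{2}} = \frac{1}{-3957952 + \frac{4 \left(\left(-43\right) \left(- \frac{1}{52}\right)\right)^{2} \left(349 + 4 \left(\left(-43\right) \left(- \frac{1}{52}\right)\right)^{2}\right)}{2}} = \frac{1}{-3957952 + \frac{4 \left(\frac{43}{52}\right)^{2} \left(349 + 4 \left(\frac{43}{52}\right)^{2}\right)}{2}} = \frac{1}{-3957952 + \frac{4 \cdot \frac{1849}{2704} \left(349 + 4 \cdot \frac{1849}{2704}\right)}{2}} = \frac{1}{-3957952 + \frac{1}{2} \cdot \frac{1849}{676} \left(349 + \frac{1849}{676}\right)} = \frac{1}{-3957952 + \frac{1}{2} \cdot \frac{1849}{676} \cdot \frac{237773}{676}} = \frac{1}{-3957952 + \frac{439642277}{913952}} = \frac{1}{- \frac{3616938504027}{913952}} = - \frac{913952}{3616938504027}$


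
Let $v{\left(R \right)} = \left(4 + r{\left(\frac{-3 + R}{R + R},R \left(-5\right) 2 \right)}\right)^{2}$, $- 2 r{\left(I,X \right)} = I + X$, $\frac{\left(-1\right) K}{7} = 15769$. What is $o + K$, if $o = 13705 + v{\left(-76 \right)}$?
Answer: $\frac{4148876641}{92416} \approx 44894.0$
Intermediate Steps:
$K = -110383$ ($K = \left(-7\right) 15769 = -110383$)
$r{\left(I,X \right)} = - \frac{I}{2} - \frac{X}{2}$ ($r{\left(I,X \right)} = - \frac{I + X}{2} = - \frac{I}{2} - \frac{X}{2}$)
$v{\left(R \right)} = \left(4 + 5 R - \frac{-3 + R}{4 R}\right)^{2}$ ($v{\left(R \right)} = \left(4 - \left(\frac{1}{2} R \left(-5\right) 2 + \frac{-3 + R}{2 \left(R + R\right)}\right)\right)^{2} = \left(4 - \left(\frac{1}{2} \left(- 5 R\right) 2 + \frac{-3 + R}{2 \cdot 2 R}\right)\right)^{2} = \left(4 - \left(\frac{1}{2} \left(-10\right) R + \frac{\left(-3 + R\right) \frac{1}{2 R}}{2}\right)\right)^{2} = \left(4 + \left(- \frac{\frac{1}{2} \frac{1}{R} \left(-3 + R\right)}{2} + 5 R\right)\right)^{2} = \left(4 + \left(- \frac{-3 + R}{4 R} + 5 R\right)\right)^{2} = \left(4 + \left(5 R - \frac{-3 + R}{4 R}\right)\right)^{2} = \left(4 + 5 R - \frac{-3 + R}{4 R}\right)^{2}$)
$o = \frac{14350031969}{92416}$ ($o = 13705 + \frac{\left(-3 - 76 - - 304 \left(4 + 5 \left(-76\right)\right)\right)^{2}}{16 \cdot 5776} = 13705 + \frac{1}{16} \cdot \frac{1}{5776} \left(-3 - 76 - - 304 \left(4 - 380\right)\right)^{2} = 13705 + \frac{1}{16} \cdot \frac{1}{5776} \left(-3 - 76 - \left(-304\right) \left(-376\right)\right)^{2} = 13705 + \frac{1}{16} \cdot \frac{1}{5776} \left(-3 - 76 - 114304\right)^{2} = 13705 + \frac{1}{16} \cdot \frac{1}{5776} \left(-114383\right)^{2} = 13705 + \frac{1}{16} \cdot \frac{1}{5776} \cdot 13083470689 = 13705 + \frac{13083470689}{92416} = \frac{14350031969}{92416} \approx 1.5528 \cdot 10^{5}$)
$o + K = \frac{14350031969}{92416} - 110383 = \frac{4148876641}{92416}$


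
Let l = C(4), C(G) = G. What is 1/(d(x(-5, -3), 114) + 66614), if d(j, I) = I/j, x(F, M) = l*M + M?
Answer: 5/333032 ≈ 1.5014e-5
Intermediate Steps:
l = 4
x(F, M) = 5*M (x(F, M) = 4*M + M = 5*M)
1/(d(x(-5, -3), 114) + 66614) = 1/(114/((5*(-3))) + 66614) = 1/(114/(-15) + 66614) = 1/(114*(-1/15) + 66614) = 1/(-38/5 + 66614) = 1/(333032/5) = 5/333032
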